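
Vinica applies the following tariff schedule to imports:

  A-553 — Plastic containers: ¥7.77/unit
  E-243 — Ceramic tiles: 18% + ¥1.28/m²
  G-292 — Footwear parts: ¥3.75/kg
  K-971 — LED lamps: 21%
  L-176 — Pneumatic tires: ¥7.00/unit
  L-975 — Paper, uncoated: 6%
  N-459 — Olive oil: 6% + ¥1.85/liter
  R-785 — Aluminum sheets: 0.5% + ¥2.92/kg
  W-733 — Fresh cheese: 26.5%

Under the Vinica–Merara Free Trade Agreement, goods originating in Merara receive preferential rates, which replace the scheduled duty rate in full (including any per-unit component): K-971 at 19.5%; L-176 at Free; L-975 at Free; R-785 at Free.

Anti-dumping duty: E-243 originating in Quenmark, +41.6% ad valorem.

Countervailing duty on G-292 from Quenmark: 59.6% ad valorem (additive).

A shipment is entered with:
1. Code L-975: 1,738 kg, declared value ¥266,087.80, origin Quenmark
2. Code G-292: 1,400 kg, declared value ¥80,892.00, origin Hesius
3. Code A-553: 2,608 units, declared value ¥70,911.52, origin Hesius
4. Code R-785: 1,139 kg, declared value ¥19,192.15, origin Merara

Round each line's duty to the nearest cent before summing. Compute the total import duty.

Line 1 (L-975, Quenmark, 1,738 kg, ¥266,087.80):
Base rate for L-975 is 6%.
L-975 has an FTA preferential rate, but origin Quenmark is not Merara; base rate stands.
Duty = ¥266,087.80 × 6% = ¥15,965.27.
Line 2 (G-292, Hesius, 1,400 kg, ¥80,892.00):
Base rate for G-292 is ¥3.75/kg.
The additional-duty order on G-292 targets Quenmark, not Hesius; it does not apply.
Duty = 1,400 × ¥3.75 = ¥5,250.00.
Line 3 (A-553, Hesius, 2,608 units, ¥70,911.52):
Base rate for A-553 is ¥7.77/unit.
Duty = 2,608 × ¥7.77 = ¥20,264.16.
Line 4 (R-785, Merara, 1,139 kg, ¥19,192.15):
Base rate for R-785 is 0.5% + ¥2.92/kg.
Origin Merara qualifies under the Vinica–Merara agreement and R-785 is covered: preferential rate Free applies instead.
Duty = ¥19,192.15 × 0% = ¥0.00.
Total = ¥15,965.27 + ¥5,250.00 + ¥20,264.16 + ¥0.00 = ¥41,479.43.

¥41,479.43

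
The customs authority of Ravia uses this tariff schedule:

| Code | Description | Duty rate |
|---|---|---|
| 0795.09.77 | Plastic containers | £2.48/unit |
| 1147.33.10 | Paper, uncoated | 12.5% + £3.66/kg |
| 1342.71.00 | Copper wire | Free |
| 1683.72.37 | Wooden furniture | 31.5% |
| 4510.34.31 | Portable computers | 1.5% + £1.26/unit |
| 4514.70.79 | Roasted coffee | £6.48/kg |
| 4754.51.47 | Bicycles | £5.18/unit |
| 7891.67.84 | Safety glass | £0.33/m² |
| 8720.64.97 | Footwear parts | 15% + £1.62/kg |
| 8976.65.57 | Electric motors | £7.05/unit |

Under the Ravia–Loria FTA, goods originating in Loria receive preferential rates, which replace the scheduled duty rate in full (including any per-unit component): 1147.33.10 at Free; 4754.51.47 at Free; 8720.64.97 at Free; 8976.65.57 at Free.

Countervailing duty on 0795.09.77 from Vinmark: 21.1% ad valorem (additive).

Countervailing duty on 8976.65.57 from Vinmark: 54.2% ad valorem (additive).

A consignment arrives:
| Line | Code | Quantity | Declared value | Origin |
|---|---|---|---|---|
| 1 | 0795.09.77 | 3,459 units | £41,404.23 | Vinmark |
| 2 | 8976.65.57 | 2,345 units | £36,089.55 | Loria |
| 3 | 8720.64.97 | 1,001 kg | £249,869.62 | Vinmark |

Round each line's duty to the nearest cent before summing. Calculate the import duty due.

Line 1 (0795.09.77, Vinmark, 3,459 units, £41,404.23):
Base rate for 0795.09.77 is £2.48/unit.
Additional duty on 0795.09.77 from Vinmark: +21.1% ad valorem. Applied ad valorem rate = 21.1%.
Duty = £41,404.23 × 21.1% + 3,459 × £2.48 = £17,314.61.
Line 2 (8976.65.57, Loria, 2,345 units, £36,089.55):
Base rate for 8976.65.57 is £7.05/unit.
Origin Loria qualifies under the Ravia–Loria agreement and 8976.65.57 is covered: preferential rate Free applies instead.
The additional-duty order on 8976.65.57 targets Vinmark, not Loria; it does not apply.
Duty = £36,089.55 × 0% = £0.00.
Line 3 (8720.64.97, Vinmark, 1,001 kg, £249,869.62):
Base rate for 8720.64.97 is 15% + £1.62/kg.
8720.64.97 has an FTA preferential rate, but origin Vinmark is not Loria; base rate stands.
Duty = £249,869.62 × 15% + 1,001 × £1.62 = £39,102.06.
Total = £17,314.61 + £0.00 + £39,102.06 = £56,416.67.

£56,416.67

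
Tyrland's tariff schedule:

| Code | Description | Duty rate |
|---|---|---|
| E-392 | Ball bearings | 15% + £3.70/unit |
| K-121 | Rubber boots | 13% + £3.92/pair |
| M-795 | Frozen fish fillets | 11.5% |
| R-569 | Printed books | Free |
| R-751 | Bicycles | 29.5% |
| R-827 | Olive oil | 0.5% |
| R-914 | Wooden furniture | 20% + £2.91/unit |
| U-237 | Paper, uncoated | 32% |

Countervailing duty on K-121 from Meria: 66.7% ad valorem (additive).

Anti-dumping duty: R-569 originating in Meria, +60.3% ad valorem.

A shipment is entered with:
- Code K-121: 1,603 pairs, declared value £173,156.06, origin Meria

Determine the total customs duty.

Line 1 (K-121, Meria, 1,603 pairs, £173,156.06):
Base rate for K-121 is 13% + £3.92/pair.
Additional duty on K-121 from Meria: +66.7%. Applied ad valorem rate: 13% + 66.7% = 79.7%.
Duty = £173,156.06 × 79.7% + 1,603 × £3.92 = £144,289.14.

£144,289.14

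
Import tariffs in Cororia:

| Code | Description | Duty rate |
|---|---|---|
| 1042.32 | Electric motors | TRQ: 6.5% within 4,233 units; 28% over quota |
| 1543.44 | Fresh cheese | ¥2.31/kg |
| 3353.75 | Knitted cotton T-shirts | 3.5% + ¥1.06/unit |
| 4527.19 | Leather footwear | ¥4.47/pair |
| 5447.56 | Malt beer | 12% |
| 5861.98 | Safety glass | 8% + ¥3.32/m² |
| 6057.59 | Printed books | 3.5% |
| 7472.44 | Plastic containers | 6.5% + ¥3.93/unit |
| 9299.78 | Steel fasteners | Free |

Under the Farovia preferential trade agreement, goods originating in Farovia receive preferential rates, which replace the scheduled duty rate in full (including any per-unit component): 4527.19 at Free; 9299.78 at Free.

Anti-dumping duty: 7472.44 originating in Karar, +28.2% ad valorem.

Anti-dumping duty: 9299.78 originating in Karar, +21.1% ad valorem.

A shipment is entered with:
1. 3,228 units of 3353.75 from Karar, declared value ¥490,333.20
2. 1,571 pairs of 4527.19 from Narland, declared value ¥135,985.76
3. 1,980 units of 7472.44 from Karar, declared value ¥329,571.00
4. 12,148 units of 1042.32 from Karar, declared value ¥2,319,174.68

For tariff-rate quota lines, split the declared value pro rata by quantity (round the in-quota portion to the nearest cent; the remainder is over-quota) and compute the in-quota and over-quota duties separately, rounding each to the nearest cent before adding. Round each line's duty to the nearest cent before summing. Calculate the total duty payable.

¥625,370.92

Line 1 (3353.75, Karar, 3,228 units, ¥490,333.20):
Base rate for 3353.75 is 3.5% + ¥1.06/unit.
Duty = ¥490,333.20 × 3.5% + 3,228 × ¥1.06 = ¥20,583.34.
Line 2 (4527.19, Narland, 1,571 pairs, ¥135,985.76):
Base rate for 4527.19 is ¥4.47/pair.
4527.19 has an FTA preferential rate, but origin Narland is not Farovia; base rate stands.
Duty = 1,571 × ¥4.47 = ¥7,022.37.
Line 3 (7472.44, Karar, 1,980 units, ¥329,571.00):
Base rate for 7472.44 is 6.5% + ¥3.93/unit.
Additional duty on 7472.44 from Karar: +28.2%. Applied ad valorem rate: 6.5% + 28.2% = 34.7%.
Duty = ¥329,571.00 × 34.7% + 1,980 × ¥3.93 = ¥122,142.54.
Line 4 (1042.32, Karar, 12,148 units, ¥2,319,174.68):
Code 1042.32 is under a tariff-rate quota (threshold 4,233 units). In-quota: 4,233 units at 6.5%; over-quota: 7,915 units at 28%.
Pro-rata value split: in-quota = ¥2,319,174.68 × 4,233/12,148 = ¥808,122.03; over-quota = ¥2,319,174.68 − ¥808,122.03 = ¥1,511,052.65.
In-quota duty = ¥808,122.03 × 6.5% = ¥52,527.93. Over-quota duty = ¥1,511,052.65 × 28% = ¥423,094.74.
Line duty = ¥52,527.93 + ¥423,094.74 = ¥475,622.67.
Total = ¥20,583.34 + ¥7,022.37 + ¥122,142.54 + ¥475,622.67 = ¥625,370.92.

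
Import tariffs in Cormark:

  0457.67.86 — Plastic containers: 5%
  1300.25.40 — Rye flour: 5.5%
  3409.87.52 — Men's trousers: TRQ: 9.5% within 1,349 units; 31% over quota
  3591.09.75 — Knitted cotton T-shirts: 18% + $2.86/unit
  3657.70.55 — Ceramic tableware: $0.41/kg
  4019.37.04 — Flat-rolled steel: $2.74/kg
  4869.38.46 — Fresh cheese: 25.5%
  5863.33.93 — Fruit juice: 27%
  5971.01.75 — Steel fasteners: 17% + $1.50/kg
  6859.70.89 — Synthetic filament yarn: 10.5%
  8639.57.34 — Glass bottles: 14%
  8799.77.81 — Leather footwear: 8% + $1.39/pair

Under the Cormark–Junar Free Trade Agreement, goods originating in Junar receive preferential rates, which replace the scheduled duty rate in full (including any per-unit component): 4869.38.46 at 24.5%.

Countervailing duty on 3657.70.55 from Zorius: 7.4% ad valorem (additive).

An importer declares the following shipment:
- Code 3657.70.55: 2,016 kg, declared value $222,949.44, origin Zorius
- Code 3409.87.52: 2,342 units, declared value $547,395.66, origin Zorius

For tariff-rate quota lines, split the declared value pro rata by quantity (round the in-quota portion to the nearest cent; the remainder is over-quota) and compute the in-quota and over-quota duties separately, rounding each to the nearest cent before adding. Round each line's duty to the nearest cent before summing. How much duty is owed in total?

$119,227.60

Line 1 (3657.70.55, Zorius, 2,016 kg, $222,949.44):
Base rate for 3657.70.55 is $0.41/kg.
Additional duty on 3657.70.55 from Zorius: +7.4% ad valorem. Applied ad valorem rate = 7.4%.
Duty = $222,949.44 × 7.4% + 2,016 × $0.41 = $17,324.82.
Line 2 (3409.87.52, Zorius, 2,342 units, $547,395.66):
Code 3409.87.52 is under a tariff-rate quota (threshold 1,349 units). In-quota: 1,349 units at 9.5%; over-quota: 993 units at 31%.
Pro-rata value split: in-quota = $547,395.66 × 1,349/2,342 = $315,301.77; over-quota = $547,395.66 − $315,301.77 = $232,093.89.
In-quota duty = $315,301.77 × 9.5% = $29,953.67. Over-quota duty = $232,093.89 × 31% = $71,949.11.
Line duty = $29,953.67 + $71,949.11 = $101,902.78.
Total = $17,324.82 + $101,902.78 = $119,227.60.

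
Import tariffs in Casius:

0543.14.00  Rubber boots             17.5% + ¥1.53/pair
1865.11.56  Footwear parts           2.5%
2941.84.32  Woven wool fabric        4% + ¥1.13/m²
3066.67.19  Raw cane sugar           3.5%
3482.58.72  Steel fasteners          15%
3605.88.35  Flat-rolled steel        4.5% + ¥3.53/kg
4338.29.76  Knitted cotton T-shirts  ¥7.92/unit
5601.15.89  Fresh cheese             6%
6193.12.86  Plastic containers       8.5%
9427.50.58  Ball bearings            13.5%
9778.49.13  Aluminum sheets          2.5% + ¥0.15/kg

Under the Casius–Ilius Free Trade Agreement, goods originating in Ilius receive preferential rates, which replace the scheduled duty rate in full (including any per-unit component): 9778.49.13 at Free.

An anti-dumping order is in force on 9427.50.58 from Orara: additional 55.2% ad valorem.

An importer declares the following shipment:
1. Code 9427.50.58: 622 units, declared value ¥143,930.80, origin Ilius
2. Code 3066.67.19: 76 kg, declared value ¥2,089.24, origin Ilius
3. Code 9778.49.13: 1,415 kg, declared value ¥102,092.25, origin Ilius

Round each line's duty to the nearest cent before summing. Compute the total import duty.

Line 1 (9427.50.58, Ilius, 622 units, ¥143,930.80):
Base rate for 9427.50.58 is 13.5%.
Origin Ilius is the FTA partner but 9427.50.58 is not on the preference list; base rate stands.
The additional-duty order on 9427.50.58 targets Orara, not Ilius; it does not apply.
Duty = ¥143,930.80 × 13.5% = ¥19,430.66.
Line 2 (3066.67.19, Ilius, 76 kg, ¥2,089.24):
Base rate for 3066.67.19 is 3.5%.
Origin Ilius is the FTA partner but 3066.67.19 is not on the preference list; base rate stands.
Duty = ¥2,089.24 × 3.5% = ¥73.12.
Line 3 (9778.49.13, Ilius, 1,415 kg, ¥102,092.25):
Base rate for 9778.49.13 is 2.5% + ¥0.15/kg.
Origin Ilius qualifies under the Casius–Ilius agreement and 9778.49.13 is covered: preferential rate Free applies instead.
Duty = ¥102,092.25 × 0% = ¥0.00.
Total = ¥19,430.66 + ¥73.12 + ¥0.00 = ¥19,503.78.

¥19,503.78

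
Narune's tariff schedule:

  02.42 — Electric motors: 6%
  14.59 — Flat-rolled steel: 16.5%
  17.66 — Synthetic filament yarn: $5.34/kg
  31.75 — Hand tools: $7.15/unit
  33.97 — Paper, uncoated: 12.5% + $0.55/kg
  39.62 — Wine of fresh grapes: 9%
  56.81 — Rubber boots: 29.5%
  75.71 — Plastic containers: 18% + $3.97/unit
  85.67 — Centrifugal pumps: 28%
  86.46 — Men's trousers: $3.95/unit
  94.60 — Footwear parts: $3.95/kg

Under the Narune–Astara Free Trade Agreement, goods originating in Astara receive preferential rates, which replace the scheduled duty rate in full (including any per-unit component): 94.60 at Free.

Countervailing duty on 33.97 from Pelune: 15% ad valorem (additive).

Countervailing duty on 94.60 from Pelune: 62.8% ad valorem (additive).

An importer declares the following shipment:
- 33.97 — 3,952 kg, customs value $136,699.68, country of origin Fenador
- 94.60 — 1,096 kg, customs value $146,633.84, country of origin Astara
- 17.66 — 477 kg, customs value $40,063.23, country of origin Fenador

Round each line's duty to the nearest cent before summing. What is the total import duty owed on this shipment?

$21,808.24

Line 1 (33.97, Fenador, 3,952 kg, $136,699.68):
Base rate for 33.97 is 12.5% + $0.55/kg.
The additional-duty order on 33.97 targets Pelune, not Fenador; it does not apply.
Duty = $136,699.68 × 12.5% + 3,952 × $0.55 = $19,261.06.
Line 2 (94.60, Astara, 1,096 kg, $146,633.84):
Base rate for 94.60 is $3.95/kg.
Origin Astara qualifies under the Narune–Astara agreement and 94.60 is covered: preferential rate Free applies instead.
The additional-duty order on 94.60 targets Pelune, not Astara; it does not apply.
Duty = $146,633.84 × 0% = $0.00.
Line 3 (17.66, Fenador, 477 kg, $40,063.23):
Base rate for 17.66 is $5.34/kg.
Duty = 477 × $5.34 = $2,547.18.
Total = $19,261.06 + $0.00 + $2,547.18 = $21,808.24.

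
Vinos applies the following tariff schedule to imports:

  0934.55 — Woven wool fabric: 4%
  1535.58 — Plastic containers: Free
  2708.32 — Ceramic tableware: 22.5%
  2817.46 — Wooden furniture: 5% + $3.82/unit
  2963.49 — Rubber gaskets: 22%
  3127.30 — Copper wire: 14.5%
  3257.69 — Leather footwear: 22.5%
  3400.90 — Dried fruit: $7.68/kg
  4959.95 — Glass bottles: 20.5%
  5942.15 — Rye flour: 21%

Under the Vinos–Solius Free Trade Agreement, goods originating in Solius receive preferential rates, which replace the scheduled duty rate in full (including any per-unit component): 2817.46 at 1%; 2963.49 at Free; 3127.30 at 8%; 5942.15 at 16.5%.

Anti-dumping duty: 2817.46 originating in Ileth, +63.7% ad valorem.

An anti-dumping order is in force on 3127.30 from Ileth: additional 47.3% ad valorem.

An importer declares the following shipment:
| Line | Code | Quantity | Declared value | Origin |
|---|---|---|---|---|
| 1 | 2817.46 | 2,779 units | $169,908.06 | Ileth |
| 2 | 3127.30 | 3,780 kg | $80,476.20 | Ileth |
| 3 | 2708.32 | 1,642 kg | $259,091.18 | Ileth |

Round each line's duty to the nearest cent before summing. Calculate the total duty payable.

$235,372.43

Line 1 (2817.46, Ileth, 2,779 units, $169,908.06):
Base rate for 2817.46 is 5% + $3.82/unit.
2817.46 has an FTA preferential rate, but origin Ileth is not Solius; base rate stands.
Additional duty on 2817.46 from Ileth: +63.7%. Applied ad valorem rate: 5% + 63.7% = 68.7%.
Duty = $169,908.06 × 68.7% + 2,779 × $3.82 = $127,342.62.
Line 2 (3127.30, Ileth, 3,780 kg, $80,476.20):
Base rate for 3127.30 is 14.5%.
3127.30 has an FTA preferential rate, but origin Ileth is not Solius; base rate stands.
Additional duty on 3127.30 from Ileth: +47.3%. Applied ad valorem rate: 14.5% + 47.3% = 61.8%.
Duty = $80,476.20 × 61.8% = $49,734.29.
Line 3 (2708.32, Ileth, 1,642 kg, $259,091.18):
Base rate for 2708.32 is 22.5%.
Duty = $259,091.18 × 22.5% = $58,295.52.
Total = $127,342.62 + $49,734.29 + $58,295.52 = $235,372.43.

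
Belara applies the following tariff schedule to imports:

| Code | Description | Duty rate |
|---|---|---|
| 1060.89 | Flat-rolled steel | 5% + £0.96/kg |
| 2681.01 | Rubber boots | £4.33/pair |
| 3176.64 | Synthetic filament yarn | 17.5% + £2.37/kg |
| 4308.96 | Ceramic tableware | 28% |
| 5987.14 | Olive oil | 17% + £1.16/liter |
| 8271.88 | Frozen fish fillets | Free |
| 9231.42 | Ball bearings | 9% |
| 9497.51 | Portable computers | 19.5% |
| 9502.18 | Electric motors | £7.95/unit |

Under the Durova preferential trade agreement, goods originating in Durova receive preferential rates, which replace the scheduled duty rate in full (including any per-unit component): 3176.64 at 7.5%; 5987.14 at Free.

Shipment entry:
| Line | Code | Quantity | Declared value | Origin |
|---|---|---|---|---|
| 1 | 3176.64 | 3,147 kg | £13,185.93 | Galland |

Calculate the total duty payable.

Line 1 (3176.64, Galland, 3,147 kg, £13,185.93):
Base rate for 3176.64 is 17.5% + £2.37/kg.
3176.64 has an FTA preferential rate, but origin Galland is not Durova; base rate stands.
Duty = £13,185.93 × 17.5% + 3,147 × £2.37 = £9,765.93.

£9,765.93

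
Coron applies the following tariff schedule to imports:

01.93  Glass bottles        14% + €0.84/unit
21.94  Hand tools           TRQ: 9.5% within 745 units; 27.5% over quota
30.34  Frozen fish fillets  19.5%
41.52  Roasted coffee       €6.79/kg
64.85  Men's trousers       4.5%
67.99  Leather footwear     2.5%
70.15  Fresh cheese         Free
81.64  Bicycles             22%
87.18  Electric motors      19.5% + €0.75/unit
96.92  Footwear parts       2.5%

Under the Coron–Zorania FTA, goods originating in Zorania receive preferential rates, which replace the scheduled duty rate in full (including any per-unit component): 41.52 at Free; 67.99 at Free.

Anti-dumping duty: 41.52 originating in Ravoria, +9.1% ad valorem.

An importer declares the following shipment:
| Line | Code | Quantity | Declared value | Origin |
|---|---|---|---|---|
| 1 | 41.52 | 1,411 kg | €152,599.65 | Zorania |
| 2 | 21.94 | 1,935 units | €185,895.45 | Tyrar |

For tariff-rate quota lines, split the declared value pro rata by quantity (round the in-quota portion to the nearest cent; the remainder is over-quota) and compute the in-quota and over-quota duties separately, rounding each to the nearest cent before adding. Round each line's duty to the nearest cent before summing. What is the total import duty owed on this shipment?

Line 1 (41.52, Zorania, 1,411 kg, €152,599.65):
Base rate for 41.52 is €6.79/kg.
Origin Zorania qualifies under the Coron–Zorania agreement and 41.52 is covered: preferential rate Free applies instead.
The additional-duty order on 41.52 targets Ravoria, not Zorania; it does not apply.
Duty = €152,599.65 × 0% = €0.00.
Line 2 (21.94, Tyrar, 1,935 units, €185,895.45):
Code 21.94 is under a tariff-rate quota (threshold 745 units). In-quota: 745 units at 9.5%; over-quota: 1,190 units at 27.5%.
Pro-rata value split: in-quota = €185,895.45 × 745/1,935 = €71,572.15; over-quota = €185,895.45 − €71,572.15 = €114,323.30.
In-quota duty = €71,572.15 × 9.5% = €6,799.35. Over-quota duty = €114,323.30 × 27.5% = €31,438.91.
Line duty = €6,799.35 + €31,438.91 = €38,238.26.
Total = €0.00 + €38,238.26 = €38,238.26.

€38,238.26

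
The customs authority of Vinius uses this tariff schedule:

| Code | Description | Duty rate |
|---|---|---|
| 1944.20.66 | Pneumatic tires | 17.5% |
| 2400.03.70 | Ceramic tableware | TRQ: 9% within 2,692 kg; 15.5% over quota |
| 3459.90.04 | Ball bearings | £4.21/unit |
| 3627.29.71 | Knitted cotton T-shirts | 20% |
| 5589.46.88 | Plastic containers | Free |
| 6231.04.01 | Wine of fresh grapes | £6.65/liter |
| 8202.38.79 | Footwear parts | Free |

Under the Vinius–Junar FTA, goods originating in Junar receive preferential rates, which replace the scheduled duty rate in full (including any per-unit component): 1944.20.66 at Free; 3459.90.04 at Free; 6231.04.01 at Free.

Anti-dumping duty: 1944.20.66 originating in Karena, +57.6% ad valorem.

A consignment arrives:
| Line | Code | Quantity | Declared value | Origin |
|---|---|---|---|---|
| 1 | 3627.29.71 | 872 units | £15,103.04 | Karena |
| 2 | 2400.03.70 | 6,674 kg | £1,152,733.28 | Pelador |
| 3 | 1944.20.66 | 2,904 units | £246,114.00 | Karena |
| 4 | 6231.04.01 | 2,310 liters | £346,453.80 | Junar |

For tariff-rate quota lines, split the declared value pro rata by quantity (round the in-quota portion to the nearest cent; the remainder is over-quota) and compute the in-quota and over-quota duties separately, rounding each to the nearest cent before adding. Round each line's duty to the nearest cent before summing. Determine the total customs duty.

Line 1 (3627.29.71, Karena, 872 units, £15,103.04):
Base rate for 3627.29.71 is 20%.
Duty = £15,103.04 × 20% = £3,020.61.
Line 2 (2400.03.70, Pelador, 6,674 kg, £1,152,733.28):
Code 2400.03.70 is under a tariff-rate quota (threshold 2,692 kg). In-quota: 2,692 kg at 9%; over-quota: 3,982 kg at 15.5%.
Pro-rata value split: in-quota = £1,152,733.28 × 2,692/6,674 = £464,962.24; over-quota = £1,152,733.28 − £464,962.24 = £687,771.04.
In-quota duty = £464,962.24 × 9% = £41,846.60. Over-quota duty = £687,771.04 × 15.5% = £106,604.51.
Line duty = £41,846.60 + £106,604.51 = £148,451.11.
Line 3 (1944.20.66, Karena, 2,904 units, £246,114.00):
Base rate for 1944.20.66 is 17.5%.
1944.20.66 has an FTA preferential rate, but origin Karena is not Junar; base rate stands.
Additional duty on 1944.20.66 from Karena: +57.6%. Applied ad valorem rate: 17.5% + 57.6% = 75.1%.
Duty = £246,114.00 × 75.1% = £184,831.61.
Line 4 (6231.04.01, Junar, 2,310 liters, £346,453.80):
Base rate for 6231.04.01 is £6.65/liter.
Origin Junar qualifies under the Vinius–Junar agreement and 6231.04.01 is covered: preferential rate Free applies instead.
Duty = £346,453.80 × 0% = £0.00.
Total = £3,020.61 + £148,451.11 + £184,831.61 + £0.00 = £336,303.33.

£336,303.33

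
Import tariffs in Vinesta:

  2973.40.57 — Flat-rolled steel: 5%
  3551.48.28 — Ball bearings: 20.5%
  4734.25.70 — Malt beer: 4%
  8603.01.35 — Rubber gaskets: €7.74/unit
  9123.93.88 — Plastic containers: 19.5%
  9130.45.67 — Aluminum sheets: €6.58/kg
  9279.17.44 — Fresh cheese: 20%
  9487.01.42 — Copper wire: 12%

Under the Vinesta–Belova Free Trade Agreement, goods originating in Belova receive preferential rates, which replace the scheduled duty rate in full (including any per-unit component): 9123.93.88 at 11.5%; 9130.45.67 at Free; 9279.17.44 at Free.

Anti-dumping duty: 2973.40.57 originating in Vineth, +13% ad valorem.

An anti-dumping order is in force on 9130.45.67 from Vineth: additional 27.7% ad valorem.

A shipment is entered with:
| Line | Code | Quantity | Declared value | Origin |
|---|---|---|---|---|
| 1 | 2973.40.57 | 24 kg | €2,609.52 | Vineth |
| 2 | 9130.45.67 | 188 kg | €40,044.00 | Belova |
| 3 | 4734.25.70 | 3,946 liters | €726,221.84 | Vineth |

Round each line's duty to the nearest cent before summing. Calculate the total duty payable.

€29,518.58

Line 1 (2973.40.57, Vineth, 24 kg, €2,609.52):
Base rate for 2973.40.57 is 5%.
Additional duty on 2973.40.57 from Vineth: +13%. Applied ad valorem rate: 5% + 13% = 18%.
Duty = €2,609.52 × 18% = €469.71.
Line 2 (9130.45.67, Belova, 188 kg, €40,044.00):
Base rate for 9130.45.67 is €6.58/kg.
Origin Belova qualifies under the Vinesta–Belova agreement and 9130.45.67 is covered: preferential rate Free applies instead.
The additional-duty order on 9130.45.67 targets Vineth, not Belova; it does not apply.
Duty = €40,044.00 × 0% = €0.00.
Line 3 (4734.25.70, Vineth, 3,946 liters, €726,221.84):
Base rate for 4734.25.70 is 4%.
Duty = €726,221.84 × 4% = €29,048.87.
Total = €469.71 + €0.00 + €29,048.87 = €29,518.58.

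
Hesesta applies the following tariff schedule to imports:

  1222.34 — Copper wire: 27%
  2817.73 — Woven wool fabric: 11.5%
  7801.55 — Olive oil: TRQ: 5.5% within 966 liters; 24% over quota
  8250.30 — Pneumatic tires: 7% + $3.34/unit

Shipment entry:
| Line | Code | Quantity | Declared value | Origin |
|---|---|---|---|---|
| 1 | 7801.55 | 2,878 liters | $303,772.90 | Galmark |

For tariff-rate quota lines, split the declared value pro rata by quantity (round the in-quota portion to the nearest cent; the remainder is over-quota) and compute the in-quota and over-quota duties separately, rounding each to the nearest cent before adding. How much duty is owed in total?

$54,042.65

Line 1 (7801.55, Galmark, 2,878 liters, $303,772.90):
Code 7801.55 is under a tariff-rate quota (threshold 966 liters). In-quota: 966 liters at 5.5%; over-quota: 1,912 liters at 24%.
Pro-rata value split: in-quota = $303,772.90 × 966/2,878 = $101,961.30; over-quota = $303,772.90 − $101,961.30 = $201,811.60.
In-quota duty = $101,961.30 × 5.5% = $5,607.87. Over-quota duty = $201,811.60 × 24% = $48,434.78.
Line duty = $5,607.87 + $48,434.78 = $54,042.65.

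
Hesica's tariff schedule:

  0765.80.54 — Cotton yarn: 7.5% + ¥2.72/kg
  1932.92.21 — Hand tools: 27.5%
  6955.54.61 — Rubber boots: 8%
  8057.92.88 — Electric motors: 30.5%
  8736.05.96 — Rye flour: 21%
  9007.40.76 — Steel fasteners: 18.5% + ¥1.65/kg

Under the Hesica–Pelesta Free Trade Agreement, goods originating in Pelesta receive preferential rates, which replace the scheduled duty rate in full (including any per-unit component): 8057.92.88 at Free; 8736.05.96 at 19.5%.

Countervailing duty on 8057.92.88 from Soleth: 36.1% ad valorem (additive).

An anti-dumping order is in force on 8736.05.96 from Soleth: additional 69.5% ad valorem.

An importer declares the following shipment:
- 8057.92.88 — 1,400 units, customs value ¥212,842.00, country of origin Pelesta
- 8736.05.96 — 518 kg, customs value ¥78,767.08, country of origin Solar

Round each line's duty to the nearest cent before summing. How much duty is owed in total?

Line 1 (8057.92.88, Pelesta, 1,400 units, ¥212,842.00):
Base rate for 8057.92.88 is 30.5%.
Origin Pelesta qualifies under the Hesica–Pelesta agreement and 8057.92.88 is covered: preferential rate Free applies instead.
The additional-duty order on 8057.92.88 targets Soleth, not Pelesta; it does not apply.
Duty = ¥212,842.00 × 0% = ¥0.00.
Line 2 (8736.05.96, Solar, 518 kg, ¥78,767.08):
Base rate for 8736.05.96 is 21%.
8736.05.96 has an FTA preferential rate, but origin Solar is not Pelesta; base rate stands.
The additional-duty order on 8736.05.96 targets Soleth, not Solar; it does not apply.
Duty = ¥78,767.08 × 21% = ¥16,541.09.
Total = ¥0.00 + ¥16,541.09 = ¥16,541.09.

¥16,541.09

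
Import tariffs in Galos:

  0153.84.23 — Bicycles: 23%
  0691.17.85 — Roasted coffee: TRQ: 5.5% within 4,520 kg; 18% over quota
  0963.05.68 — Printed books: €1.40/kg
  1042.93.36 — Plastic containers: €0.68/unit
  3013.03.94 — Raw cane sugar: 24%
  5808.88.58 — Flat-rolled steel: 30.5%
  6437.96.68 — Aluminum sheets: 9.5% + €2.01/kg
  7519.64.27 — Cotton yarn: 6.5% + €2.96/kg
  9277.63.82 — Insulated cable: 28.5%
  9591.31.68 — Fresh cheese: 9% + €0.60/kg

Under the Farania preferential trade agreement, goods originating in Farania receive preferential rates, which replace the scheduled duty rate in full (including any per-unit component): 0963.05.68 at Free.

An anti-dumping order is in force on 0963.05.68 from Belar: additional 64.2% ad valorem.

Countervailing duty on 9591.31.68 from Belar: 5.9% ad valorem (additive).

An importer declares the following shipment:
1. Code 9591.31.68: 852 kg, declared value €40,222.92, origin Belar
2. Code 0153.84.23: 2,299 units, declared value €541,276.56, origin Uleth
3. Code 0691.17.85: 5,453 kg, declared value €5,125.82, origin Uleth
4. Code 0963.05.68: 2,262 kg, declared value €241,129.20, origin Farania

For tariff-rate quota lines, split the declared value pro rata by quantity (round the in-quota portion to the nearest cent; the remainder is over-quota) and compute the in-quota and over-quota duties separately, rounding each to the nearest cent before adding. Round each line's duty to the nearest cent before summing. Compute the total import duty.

Line 1 (9591.31.68, Belar, 852 kg, €40,222.92):
Base rate for 9591.31.68 is 9% + €0.60/kg.
Additional duty on 9591.31.68 from Belar: +5.9%. Applied ad valorem rate: 9% + 5.9% = 14.9%.
Duty = €40,222.92 × 14.9% + 852 × €0.60 = €6,504.42.
Line 2 (0153.84.23, Uleth, 2,299 units, €541,276.56):
Base rate for 0153.84.23 is 23%.
Duty = €541,276.56 × 23% = €124,493.61.
Line 3 (0691.17.85, Uleth, 5,453 kg, €5,125.82):
Code 0691.17.85 is under a tariff-rate quota (threshold 4,520 kg). In-quota: 4,520 kg at 5.5%; over-quota: 933 kg at 18%.
Pro-rata value split: in-quota = €5,125.82 × 4,520/5,453 = €4,248.80; over-quota = €5,125.82 − €4,248.80 = €877.02.
In-quota duty = €4,248.80 × 5.5% = €233.68. Over-quota duty = €877.02 × 18% = €157.86.
Line duty = €233.68 + €157.86 = €391.54.
Line 4 (0963.05.68, Farania, 2,262 kg, €241,129.20):
Base rate for 0963.05.68 is €1.40/kg.
Origin Farania qualifies under the Galos–Farania agreement and 0963.05.68 is covered: preferential rate Free applies instead.
The additional-duty order on 0963.05.68 targets Belar, not Farania; it does not apply.
Duty = €241,129.20 × 0% = €0.00.
Total = €6,504.42 + €124,493.61 + €391.54 + €0.00 = €131,389.57.

€131,389.57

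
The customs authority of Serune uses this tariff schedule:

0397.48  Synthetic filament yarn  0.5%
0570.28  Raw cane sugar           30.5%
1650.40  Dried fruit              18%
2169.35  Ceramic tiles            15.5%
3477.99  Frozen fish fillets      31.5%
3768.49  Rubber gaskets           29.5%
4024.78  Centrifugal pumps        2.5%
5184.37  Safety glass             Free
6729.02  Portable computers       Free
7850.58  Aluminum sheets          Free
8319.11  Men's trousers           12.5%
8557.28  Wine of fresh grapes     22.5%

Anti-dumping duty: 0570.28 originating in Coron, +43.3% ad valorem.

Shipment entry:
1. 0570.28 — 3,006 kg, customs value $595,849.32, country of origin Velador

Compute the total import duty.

Line 1 (0570.28, Velador, 3,006 kg, $595,849.32):
Base rate for 0570.28 is 30.5%.
The additional-duty order on 0570.28 targets Coron, not Velador; it does not apply.
Duty = $595,849.32 × 30.5% = $181,734.04.

$181,734.04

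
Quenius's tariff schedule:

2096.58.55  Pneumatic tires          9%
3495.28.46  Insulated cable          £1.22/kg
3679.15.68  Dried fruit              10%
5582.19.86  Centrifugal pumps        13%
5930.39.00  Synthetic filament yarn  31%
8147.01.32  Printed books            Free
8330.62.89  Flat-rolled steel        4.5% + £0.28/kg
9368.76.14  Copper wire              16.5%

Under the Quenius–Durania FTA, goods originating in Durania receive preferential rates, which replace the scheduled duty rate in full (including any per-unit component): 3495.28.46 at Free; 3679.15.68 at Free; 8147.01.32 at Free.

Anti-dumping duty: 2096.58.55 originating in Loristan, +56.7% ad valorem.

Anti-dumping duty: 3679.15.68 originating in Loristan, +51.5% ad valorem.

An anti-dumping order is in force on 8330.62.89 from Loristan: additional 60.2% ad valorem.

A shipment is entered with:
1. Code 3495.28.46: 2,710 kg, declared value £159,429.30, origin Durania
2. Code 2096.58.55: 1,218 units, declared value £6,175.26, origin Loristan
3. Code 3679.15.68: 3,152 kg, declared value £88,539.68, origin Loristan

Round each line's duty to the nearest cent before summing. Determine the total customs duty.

Line 1 (3495.28.46, Durania, 2,710 kg, £159,429.30):
Base rate for 3495.28.46 is £1.22/kg.
Origin Durania qualifies under the Quenius–Durania agreement and 3495.28.46 is covered: preferential rate Free applies instead.
Duty = £159,429.30 × 0% = £0.00.
Line 2 (2096.58.55, Loristan, 1,218 units, £6,175.26):
Base rate for 2096.58.55 is 9%.
Additional duty on 2096.58.55 from Loristan: +56.7%. Applied ad valorem rate: 9% + 56.7% = 65.7%.
Duty = £6,175.26 × 65.7% = £4,057.15.
Line 3 (3679.15.68, Loristan, 3,152 kg, £88,539.68):
Base rate for 3679.15.68 is 10%.
3679.15.68 has an FTA preferential rate, but origin Loristan is not Durania; base rate stands.
Additional duty on 3679.15.68 from Loristan: +51.5%. Applied ad valorem rate: 10% + 51.5% = 61.5%.
Duty = £88,539.68 × 61.5% = £54,451.90.
Total = £0.00 + £4,057.15 + £54,451.90 = £58,509.05.

£58,509.05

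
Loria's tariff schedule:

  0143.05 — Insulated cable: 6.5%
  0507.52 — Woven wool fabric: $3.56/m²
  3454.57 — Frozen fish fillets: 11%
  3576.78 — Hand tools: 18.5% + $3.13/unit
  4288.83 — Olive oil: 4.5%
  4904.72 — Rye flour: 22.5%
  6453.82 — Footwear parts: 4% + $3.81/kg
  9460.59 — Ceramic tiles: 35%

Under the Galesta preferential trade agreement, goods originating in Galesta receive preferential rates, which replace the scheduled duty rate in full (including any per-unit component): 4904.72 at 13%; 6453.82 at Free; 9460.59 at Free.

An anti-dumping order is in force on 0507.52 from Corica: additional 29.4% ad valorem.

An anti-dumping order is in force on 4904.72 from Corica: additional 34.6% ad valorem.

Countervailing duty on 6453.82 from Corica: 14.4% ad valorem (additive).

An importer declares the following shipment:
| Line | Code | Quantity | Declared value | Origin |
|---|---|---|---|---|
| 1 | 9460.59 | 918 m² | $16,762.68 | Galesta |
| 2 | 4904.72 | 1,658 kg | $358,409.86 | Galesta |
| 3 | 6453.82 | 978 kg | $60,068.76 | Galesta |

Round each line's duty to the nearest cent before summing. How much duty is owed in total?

Line 1 (9460.59, Galesta, 918 m², $16,762.68):
Base rate for 9460.59 is 35%.
Origin Galesta qualifies under the Loria–Galesta agreement and 9460.59 is covered: preferential rate Free applies instead.
Duty = $16,762.68 × 0% = $0.00.
Line 2 (4904.72, Galesta, 1,658 kg, $358,409.86):
Base rate for 4904.72 is 22.5%.
Origin Galesta qualifies under the Loria–Galesta agreement and 4904.72 is covered: preferential rate 13% applies instead.
The additional-duty order on 4904.72 targets Corica, not Galesta; it does not apply.
Duty = $358,409.86 × 13% = $46,593.28.
Line 3 (6453.82, Galesta, 978 kg, $60,068.76):
Base rate for 6453.82 is 4% + $3.81/kg.
Origin Galesta qualifies under the Loria–Galesta agreement and 6453.82 is covered: preferential rate Free applies instead.
The additional-duty order on 6453.82 targets Corica, not Galesta; it does not apply.
Duty = $60,068.76 × 0% = $0.00.
Total = $0.00 + $46,593.28 + $0.00 = $46,593.28.

$46,593.28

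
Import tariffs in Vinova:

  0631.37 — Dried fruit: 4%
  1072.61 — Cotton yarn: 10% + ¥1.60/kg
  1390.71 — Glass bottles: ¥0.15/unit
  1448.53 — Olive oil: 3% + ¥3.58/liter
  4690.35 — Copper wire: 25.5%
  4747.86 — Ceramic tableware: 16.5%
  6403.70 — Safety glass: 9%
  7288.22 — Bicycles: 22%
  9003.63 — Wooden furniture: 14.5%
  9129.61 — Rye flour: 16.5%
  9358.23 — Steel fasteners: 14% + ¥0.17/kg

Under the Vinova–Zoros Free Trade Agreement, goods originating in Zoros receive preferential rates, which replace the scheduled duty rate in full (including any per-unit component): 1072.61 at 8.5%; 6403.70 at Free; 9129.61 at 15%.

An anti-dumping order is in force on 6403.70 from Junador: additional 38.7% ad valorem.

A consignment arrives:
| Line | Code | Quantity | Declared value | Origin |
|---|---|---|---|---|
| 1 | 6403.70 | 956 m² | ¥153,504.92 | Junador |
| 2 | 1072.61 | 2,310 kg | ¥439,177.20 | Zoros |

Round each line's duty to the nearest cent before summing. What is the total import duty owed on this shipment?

Line 1 (6403.70, Junador, 956 m², ¥153,504.92):
Base rate for 6403.70 is 9%.
6403.70 has an FTA preferential rate, but origin Junador is not Zoros; base rate stands.
Additional duty on 6403.70 from Junador: +38.7%. Applied ad valorem rate: 9% + 38.7% = 47.7%.
Duty = ¥153,504.92 × 47.7% = ¥73,221.85.
Line 2 (1072.61, Zoros, 2,310 kg, ¥439,177.20):
Base rate for 1072.61 is 10% + ¥1.60/kg.
Origin Zoros qualifies under the Vinova–Zoros agreement and 1072.61 is covered: preferential rate 8.5% applies instead.
Duty = ¥439,177.20 × 8.5% = ¥37,330.06.
Total = ¥73,221.85 + ¥37,330.06 = ¥110,551.91.

¥110,551.91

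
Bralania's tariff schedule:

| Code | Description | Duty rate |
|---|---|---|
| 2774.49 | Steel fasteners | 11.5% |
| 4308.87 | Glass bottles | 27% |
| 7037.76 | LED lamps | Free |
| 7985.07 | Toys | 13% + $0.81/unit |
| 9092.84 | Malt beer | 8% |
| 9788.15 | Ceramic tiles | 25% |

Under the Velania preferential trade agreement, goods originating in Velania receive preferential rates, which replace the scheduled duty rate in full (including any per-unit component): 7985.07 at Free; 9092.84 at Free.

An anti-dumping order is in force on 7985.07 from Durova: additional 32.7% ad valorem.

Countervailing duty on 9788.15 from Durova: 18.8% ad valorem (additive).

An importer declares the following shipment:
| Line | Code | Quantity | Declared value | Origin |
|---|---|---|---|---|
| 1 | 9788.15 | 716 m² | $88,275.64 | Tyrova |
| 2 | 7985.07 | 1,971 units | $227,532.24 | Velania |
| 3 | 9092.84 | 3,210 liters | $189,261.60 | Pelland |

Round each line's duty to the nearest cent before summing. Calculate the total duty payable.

$37,209.84

Line 1 (9788.15, Tyrova, 716 m², $88,275.64):
Base rate for 9788.15 is 25%.
The additional-duty order on 9788.15 targets Durova, not Tyrova; it does not apply.
Duty = $88,275.64 × 25% = $22,068.91.
Line 2 (7985.07, Velania, 1,971 units, $227,532.24):
Base rate for 7985.07 is 13% + $0.81/unit.
Origin Velania qualifies under the Bralania–Velania agreement and 7985.07 is covered: preferential rate Free applies instead.
The additional-duty order on 7985.07 targets Durova, not Velania; it does not apply.
Duty = $227,532.24 × 0% = $0.00.
Line 3 (9092.84, Pelland, 3,210 liters, $189,261.60):
Base rate for 9092.84 is 8%.
9092.84 has an FTA preferential rate, but origin Pelland is not Velania; base rate stands.
Duty = $189,261.60 × 8% = $15,140.93.
Total = $22,068.91 + $0.00 + $15,140.93 = $37,209.84.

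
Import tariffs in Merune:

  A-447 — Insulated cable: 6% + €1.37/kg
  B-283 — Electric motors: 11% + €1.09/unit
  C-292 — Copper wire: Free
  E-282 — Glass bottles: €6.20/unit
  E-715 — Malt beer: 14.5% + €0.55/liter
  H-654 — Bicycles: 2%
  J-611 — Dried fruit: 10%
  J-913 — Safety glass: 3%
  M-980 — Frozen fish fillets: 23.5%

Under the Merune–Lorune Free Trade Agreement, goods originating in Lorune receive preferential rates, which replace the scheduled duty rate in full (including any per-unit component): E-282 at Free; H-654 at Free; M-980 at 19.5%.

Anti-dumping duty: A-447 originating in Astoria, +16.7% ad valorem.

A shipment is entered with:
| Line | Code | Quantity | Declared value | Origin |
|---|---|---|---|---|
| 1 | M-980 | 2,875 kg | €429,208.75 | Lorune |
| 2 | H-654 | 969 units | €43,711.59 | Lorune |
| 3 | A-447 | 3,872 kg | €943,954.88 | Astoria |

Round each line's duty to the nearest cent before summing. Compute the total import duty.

€303,278.11

Line 1 (M-980, Lorune, 2,875 kg, €429,208.75):
Base rate for M-980 is 23.5%.
Origin Lorune qualifies under the Merune–Lorune agreement and M-980 is covered: preferential rate 19.5% applies instead.
Duty = €429,208.75 × 19.5% = €83,695.71.
Line 2 (H-654, Lorune, 969 units, €43,711.59):
Base rate for H-654 is 2%.
Origin Lorune qualifies under the Merune–Lorune agreement and H-654 is covered: preferential rate Free applies instead.
Duty = €43,711.59 × 0% = €0.00.
Line 3 (A-447, Astoria, 3,872 kg, €943,954.88):
Base rate for A-447 is 6% + €1.37/kg.
Additional duty on A-447 from Astoria: +16.7%. Applied ad valorem rate: 6% + 16.7% = 22.7%.
Duty = €943,954.88 × 22.7% + 3,872 × €1.37 = €219,582.40.
Total = €83,695.71 + €0.00 + €219,582.40 = €303,278.11.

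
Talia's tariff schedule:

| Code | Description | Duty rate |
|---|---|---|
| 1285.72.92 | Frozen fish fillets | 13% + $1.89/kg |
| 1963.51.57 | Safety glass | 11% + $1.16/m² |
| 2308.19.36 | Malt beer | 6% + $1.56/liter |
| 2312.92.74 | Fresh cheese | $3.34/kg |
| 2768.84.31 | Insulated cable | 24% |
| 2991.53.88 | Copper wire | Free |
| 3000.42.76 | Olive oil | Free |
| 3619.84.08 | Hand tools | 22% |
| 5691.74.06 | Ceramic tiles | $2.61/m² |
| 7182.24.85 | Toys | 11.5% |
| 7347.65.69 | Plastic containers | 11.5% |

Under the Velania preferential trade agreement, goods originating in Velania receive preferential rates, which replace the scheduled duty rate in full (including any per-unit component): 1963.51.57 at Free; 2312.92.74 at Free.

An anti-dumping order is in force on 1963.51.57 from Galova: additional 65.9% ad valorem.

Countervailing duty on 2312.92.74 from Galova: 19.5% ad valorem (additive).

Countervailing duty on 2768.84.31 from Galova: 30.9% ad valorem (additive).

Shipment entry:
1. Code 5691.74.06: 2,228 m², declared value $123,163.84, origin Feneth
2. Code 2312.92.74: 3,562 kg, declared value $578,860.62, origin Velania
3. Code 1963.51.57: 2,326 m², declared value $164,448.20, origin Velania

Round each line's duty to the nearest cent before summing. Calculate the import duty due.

Line 1 (5691.74.06, Feneth, 2,228 m², $123,163.84):
Base rate for 5691.74.06 is $2.61/m².
Duty = 2,228 × $2.61 = $5,815.08.
Line 2 (2312.92.74, Velania, 3,562 kg, $578,860.62):
Base rate for 2312.92.74 is $3.34/kg.
Origin Velania qualifies under the Talia–Velania agreement and 2312.92.74 is covered: preferential rate Free applies instead.
The additional-duty order on 2312.92.74 targets Galova, not Velania; it does not apply.
Duty = $578,860.62 × 0% = $0.00.
Line 3 (1963.51.57, Velania, 2,326 m², $164,448.20):
Base rate for 1963.51.57 is 11% + $1.16/m².
Origin Velania qualifies under the Talia–Velania agreement and 1963.51.57 is covered: preferential rate Free applies instead.
The additional-duty order on 1963.51.57 targets Galova, not Velania; it does not apply.
Duty = $164,448.20 × 0% = $0.00.
Total = $5,815.08 + $0.00 + $0.00 = $5,815.08.

$5,815.08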